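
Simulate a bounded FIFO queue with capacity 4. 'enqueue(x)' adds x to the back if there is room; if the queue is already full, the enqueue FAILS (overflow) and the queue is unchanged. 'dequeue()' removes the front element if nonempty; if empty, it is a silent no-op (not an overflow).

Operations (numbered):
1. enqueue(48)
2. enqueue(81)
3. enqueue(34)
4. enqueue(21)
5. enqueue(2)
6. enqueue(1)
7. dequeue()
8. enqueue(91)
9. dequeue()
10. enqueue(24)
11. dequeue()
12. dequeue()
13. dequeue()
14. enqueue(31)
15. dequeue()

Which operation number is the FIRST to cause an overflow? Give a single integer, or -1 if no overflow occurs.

1. enqueue(48): size=1
2. enqueue(81): size=2
3. enqueue(34): size=3
4. enqueue(21): size=4
5. enqueue(2): size=4=cap → OVERFLOW (fail)
6. enqueue(1): size=4=cap → OVERFLOW (fail)
7. dequeue(): size=3
8. enqueue(91): size=4
9. dequeue(): size=3
10. enqueue(24): size=4
11. dequeue(): size=3
12. dequeue(): size=2
13. dequeue(): size=1
14. enqueue(31): size=2
15. dequeue(): size=1

Answer: 5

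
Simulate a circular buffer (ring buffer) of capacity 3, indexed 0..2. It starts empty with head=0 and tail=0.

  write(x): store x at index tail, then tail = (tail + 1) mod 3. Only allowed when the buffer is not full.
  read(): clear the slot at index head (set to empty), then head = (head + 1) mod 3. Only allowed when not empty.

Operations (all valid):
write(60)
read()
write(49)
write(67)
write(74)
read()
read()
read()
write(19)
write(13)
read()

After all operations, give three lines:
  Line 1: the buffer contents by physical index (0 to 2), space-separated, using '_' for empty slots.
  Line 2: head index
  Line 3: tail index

write(60): buf=[60 _ _], head=0, tail=1, size=1
read(): buf=[_ _ _], head=1, tail=1, size=0
write(49): buf=[_ 49 _], head=1, tail=2, size=1
write(67): buf=[_ 49 67], head=1, tail=0, size=2
write(74): buf=[74 49 67], head=1, tail=1, size=3
read(): buf=[74 _ 67], head=2, tail=1, size=2
read(): buf=[74 _ _], head=0, tail=1, size=1
read(): buf=[_ _ _], head=1, tail=1, size=0
write(19): buf=[_ 19 _], head=1, tail=2, size=1
write(13): buf=[_ 19 13], head=1, tail=0, size=2
read(): buf=[_ _ 13], head=2, tail=0, size=1

Answer: _ _ 13
2
0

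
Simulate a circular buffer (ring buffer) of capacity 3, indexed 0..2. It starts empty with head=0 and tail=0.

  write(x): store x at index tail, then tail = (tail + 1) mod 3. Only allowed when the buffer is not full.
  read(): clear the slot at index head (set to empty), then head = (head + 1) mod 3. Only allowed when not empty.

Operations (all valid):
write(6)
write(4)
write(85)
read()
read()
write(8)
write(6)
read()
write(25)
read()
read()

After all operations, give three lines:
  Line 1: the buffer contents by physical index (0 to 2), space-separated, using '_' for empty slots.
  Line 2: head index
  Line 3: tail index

write(6): buf=[6 _ _], head=0, tail=1, size=1
write(4): buf=[6 4 _], head=0, tail=2, size=2
write(85): buf=[6 4 85], head=0, tail=0, size=3
read(): buf=[_ 4 85], head=1, tail=0, size=2
read(): buf=[_ _ 85], head=2, tail=0, size=1
write(8): buf=[8 _ 85], head=2, tail=1, size=2
write(6): buf=[8 6 85], head=2, tail=2, size=3
read(): buf=[8 6 _], head=0, tail=2, size=2
write(25): buf=[8 6 25], head=0, tail=0, size=3
read(): buf=[_ 6 25], head=1, tail=0, size=2
read(): buf=[_ _ 25], head=2, tail=0, size=1

Answer: _ _ 25
2
0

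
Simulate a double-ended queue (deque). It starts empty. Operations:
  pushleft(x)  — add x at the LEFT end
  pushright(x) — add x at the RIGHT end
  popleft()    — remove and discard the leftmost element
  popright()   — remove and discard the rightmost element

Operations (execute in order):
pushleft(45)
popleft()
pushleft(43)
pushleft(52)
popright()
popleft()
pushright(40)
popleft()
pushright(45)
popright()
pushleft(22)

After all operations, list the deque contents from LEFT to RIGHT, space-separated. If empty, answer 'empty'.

Answer: 22

Derivation:
pushleft(45): [45]
popleft(): []
pushleft(43): [43]
pushleft(52): [52, 43]
popright(): [52]
popleft(): []
pushright(40): [40]
popleft(): []
pushright(45): [45]
popright(): []
pushleft(22): [22]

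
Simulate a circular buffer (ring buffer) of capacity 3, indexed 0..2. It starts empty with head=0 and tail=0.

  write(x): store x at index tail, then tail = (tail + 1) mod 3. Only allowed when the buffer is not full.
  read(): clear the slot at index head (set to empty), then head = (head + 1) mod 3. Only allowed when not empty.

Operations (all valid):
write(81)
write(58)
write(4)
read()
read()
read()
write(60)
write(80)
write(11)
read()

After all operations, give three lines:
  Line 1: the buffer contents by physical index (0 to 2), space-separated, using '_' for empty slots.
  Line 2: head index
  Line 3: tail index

Answer: _ 80 11
1
0

Derivation:
write(81): buf=[81 _ _], head=0, tail=1, size=1
write(58): buf=[81 58 _], head=0, tail=2, size=2
write(4): buf=[81 58 4], head=0, tail=0, size=3
read(): buf=[_ 58 4], head=1, tail=0, size=2
read(): buf=[_ _ 4], head=2, tail=0, size=1
read(): buf=[_ _ _], head=0, tail=0, size=0
write(60): buf=[60 _ _], head=0, tail=1, size=1
write(80): buf=[60 80 _], head=0, tail=2, size=2
write(11): buf=[60 80 11], head=0, tail=0, size=3
read(): buf=[_ 80 11], head=1, tail=0, size=2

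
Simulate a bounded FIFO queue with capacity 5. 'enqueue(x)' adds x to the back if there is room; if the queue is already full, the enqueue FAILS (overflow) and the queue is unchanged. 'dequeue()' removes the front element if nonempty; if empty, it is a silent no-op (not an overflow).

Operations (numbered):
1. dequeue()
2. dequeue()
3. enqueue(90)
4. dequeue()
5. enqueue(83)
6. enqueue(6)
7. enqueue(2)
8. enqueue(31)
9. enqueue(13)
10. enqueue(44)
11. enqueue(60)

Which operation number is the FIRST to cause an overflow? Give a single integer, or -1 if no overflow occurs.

1. dequeue(): empty, no-op, size=0
2. dequeue(): empty, no-op, size=0
3. enqueue(90): size=1
4. dequeue(): size=0
5. enqueue(83): size=1
6. enqueue(6): size=2
7. enqueue(2): size=3
8. enqueue(31): size=4
9. enqueue(13): size=5
10. enqueue(44): size=5=cap → OVERFLOW (fail)
11. enqueue(60): size=5=cap → OVERFLOW (fail)

Answer: 10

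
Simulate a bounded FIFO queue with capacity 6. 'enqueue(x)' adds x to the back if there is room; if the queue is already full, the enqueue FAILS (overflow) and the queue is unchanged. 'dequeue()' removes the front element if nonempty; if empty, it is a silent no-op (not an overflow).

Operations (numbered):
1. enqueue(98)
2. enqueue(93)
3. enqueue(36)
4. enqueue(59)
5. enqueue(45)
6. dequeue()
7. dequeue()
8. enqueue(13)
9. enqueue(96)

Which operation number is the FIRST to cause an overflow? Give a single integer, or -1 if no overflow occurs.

1. enqueue(98): size=1
2. enqueue(93): size=2
3. enqueue(36): size=3
4. enqueue(59): size=4
5. enqueue(45): size=5
6. dequeue(): size=4
7. dequeue(): size=3
8. enqueue(13): size=4
9. enqueue(96): size=5

Answer: -1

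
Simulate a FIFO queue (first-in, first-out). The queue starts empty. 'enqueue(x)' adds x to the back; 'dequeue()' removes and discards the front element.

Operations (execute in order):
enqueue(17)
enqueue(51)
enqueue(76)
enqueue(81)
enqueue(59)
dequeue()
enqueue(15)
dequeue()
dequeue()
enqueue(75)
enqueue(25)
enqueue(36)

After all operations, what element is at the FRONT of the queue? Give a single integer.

Answer: 81

Derivation:
enqueue(17): queue = [17]
enqueue(51): queue = [17, 51]
enqueue(76): queue = [17, 51, 76]
enqueue(81): queue = [17, 51, 76, 81]
enqueue(59): queue = [17, 51, 76, 81, 59]
dequeue(): queue = [51, 76, 81, 59]
enqueue(15): queue = [51, 76, 81, 59, 15]
dequeue(): queue = [76, 81, 59, 15]
dequeue(): queue = [81, 59, 15]
enqueue(75): queue = [81, 59, 15, 75]
enqueue(25): queue = [81, 59, 15, 75, 25]
enqueue(36): queue = [81, 59, 15, 75, 25, 36]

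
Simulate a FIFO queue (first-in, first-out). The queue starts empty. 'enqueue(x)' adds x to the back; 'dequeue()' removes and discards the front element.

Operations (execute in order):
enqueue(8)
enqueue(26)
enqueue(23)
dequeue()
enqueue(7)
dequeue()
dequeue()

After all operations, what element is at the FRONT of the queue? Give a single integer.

Answer: 7

Derivation:
enqueue(8): queue = [8]
enqueue(26): queue = [8, 26]
enqueue(23): queue = [8, 26, 23]
dequeue(): queue = [26, 23]
enqueue(7): queue = [26, 23, 7]
dequeue(): queue = [23, 7]
dequeue(): queue = [7]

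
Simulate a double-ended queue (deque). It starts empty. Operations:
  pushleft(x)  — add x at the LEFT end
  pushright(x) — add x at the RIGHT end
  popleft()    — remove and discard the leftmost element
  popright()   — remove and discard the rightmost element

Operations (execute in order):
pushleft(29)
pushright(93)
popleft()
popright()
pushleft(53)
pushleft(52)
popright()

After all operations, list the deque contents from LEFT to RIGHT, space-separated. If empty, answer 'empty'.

Answer: 52

Derivation:
pushleft(29): [29]
pushright(93): [29, 93]
popleft(): [93]
popright(): []
pushleft(53): [53]
pushleft(52): [52, 53]
popright(): [52]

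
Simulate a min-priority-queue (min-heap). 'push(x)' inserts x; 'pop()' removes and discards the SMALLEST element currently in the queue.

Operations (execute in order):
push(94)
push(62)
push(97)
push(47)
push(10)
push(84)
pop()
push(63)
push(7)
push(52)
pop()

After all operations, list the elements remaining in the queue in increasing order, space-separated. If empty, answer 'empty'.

Answer: 47 52 62 63 84 94 97

Derivation:
push(94): heap contents = [94]
push(62): heap contents = [62, 94]
push(97): heap contents = [62, 94, 97]
push(47): heap contents = [47, 62, 94, 97]
push(10): heap contents = [10, 47, 62, 94, 97]
push(84): heap contents = [10, 47, 62, 84, 94, 97]
pop() → 10: heap contents = [47, 62, 84, 94, 97]
push(63): heap contents = [47, 62, 63, 84, 94, 97]
push(7): heap contents = [7, 47, 62, 63, 84, 94, 97]
push(52): heap contents = [7, 47, 52, 62, 63, 84, 94, 97]
pop() → 7: heap contents = [47, 52, 62, 63, 84, 94, 97]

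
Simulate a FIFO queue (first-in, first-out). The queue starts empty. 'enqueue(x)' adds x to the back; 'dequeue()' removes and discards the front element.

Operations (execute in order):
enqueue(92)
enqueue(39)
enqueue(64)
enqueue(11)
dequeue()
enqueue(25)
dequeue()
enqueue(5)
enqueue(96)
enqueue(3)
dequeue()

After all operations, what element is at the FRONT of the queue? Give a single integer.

enqueue(92): queue = [92]
enqueue(39): queue = [92, 39]
enqueue(64): queue = [92, 39, 64]
enqueue(11): queue = [92, 39, 64, 11]
dequeue(): queue = [39, 64, 11]
enqueue(25): queue = [39, 64, 11, 25]
dequeue(): queue = [64, 11, 25]
enqueue(5): queue = [64, 11, 25, 5]
enqueue(96): queue = [64, 11, 25, 5, 96]
enqueue(3): queue = [64, 11, 25, 5, 96, 3]
dequeue(): queue = [11, 25, 5, 96, 3]

Answer: 11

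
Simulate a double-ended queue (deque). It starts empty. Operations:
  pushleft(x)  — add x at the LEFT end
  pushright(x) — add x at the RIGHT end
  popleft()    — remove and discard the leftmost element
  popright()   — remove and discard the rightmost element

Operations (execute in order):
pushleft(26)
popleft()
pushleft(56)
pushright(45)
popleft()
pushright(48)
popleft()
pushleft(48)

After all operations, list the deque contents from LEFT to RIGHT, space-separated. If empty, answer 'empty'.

Answer: 48 48

Derivation:
pushleft(26): [26]
popleft(): []
pushleft(56): [56]
pushright(45): [56, 45]
popleft(): [45]
pushright(48): [45, 48]
popleft(): [48]
pushleft(48): [48, 48]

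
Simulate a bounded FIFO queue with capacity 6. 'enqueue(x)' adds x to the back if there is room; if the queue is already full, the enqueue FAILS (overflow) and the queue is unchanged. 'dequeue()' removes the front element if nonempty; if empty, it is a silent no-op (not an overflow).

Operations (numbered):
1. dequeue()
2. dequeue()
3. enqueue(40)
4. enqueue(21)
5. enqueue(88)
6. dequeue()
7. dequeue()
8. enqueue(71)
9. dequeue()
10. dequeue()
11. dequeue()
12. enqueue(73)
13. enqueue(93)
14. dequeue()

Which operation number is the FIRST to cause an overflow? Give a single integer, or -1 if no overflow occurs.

Answer: -1

Derivation:
1. dequeue(): empty, no-op, size=0
2. dequeue(): empty, no-op, size=0
3. enqueue(40): size=1
4. enqueue(21): size=2
5. enqueue(88): size=3
6. dequeue(): size=2
7. dequeue(): size=1
8. enqueue(71): size=2
9. dequeue(): size=1
10. dequeue(): size=0
11. dequeue(): empty, no-op, size=0
12. enqueue(73): size=1
13. enqueue(93): size=2
14. dequeue(): size=1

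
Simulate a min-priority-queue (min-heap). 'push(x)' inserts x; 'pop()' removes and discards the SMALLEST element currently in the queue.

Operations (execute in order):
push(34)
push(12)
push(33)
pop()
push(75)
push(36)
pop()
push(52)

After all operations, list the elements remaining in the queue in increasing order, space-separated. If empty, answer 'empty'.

Answer: 34 36 52 75

Derivation:
push(34): heap contents = [34]
push(12): heap contents = [12, 34]
push(33): heap contents = [12, 33, 34]
pop() → 12: heap contents = [33, 34]
push(75): heap contents = [33, 34, 75]
push(36): heap contents = [33, 34, 36, 75]
pop() → 33: heap contents = [34, 36, 75]
push(52): heap contents = [34, 36, 52, 75]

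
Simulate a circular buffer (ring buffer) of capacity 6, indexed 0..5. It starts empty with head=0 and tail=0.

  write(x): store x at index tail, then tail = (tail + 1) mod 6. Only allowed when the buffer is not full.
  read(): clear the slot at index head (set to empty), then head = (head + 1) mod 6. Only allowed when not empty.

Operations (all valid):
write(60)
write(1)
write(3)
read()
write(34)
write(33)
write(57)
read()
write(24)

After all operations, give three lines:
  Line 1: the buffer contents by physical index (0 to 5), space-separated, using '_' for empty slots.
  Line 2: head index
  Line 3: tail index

Answer: 24 _ 3 34 33 57
2
1

Derivation:
write(60): buf=[60 _ _ _ _ _], head=0, tail=1, size=1
write(1): buf=[60 1 _ _ _ _], head=0, tail=2, size=2
write(3): buf=[60 1 3 _ _ _], head=0, tail=3, size=3
read(): buf=[_ 1 3 _ _ _], head=1, tail=3, size=2
write(34): buf=[_ 1 3 34 _ _], head=1, tail=4, size=3
write(33): buf=[_ 1 3 34 33 _], head=1, tail=5, size=4
write(57): buf=[_ 1 3 34 33 57], head=1, tail=0, size=5
read(): buf=[_ _ 3 34 33 57], head=2, tail=0, size=4
write(24): buf=[24 _ 3 34 33 57], head=2, tail=1, size=5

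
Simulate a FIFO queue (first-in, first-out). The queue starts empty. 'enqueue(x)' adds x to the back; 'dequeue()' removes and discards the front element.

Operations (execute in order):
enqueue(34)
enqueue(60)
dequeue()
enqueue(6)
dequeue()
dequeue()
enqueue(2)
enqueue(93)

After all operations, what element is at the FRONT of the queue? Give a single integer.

enqueue(34): queue = [34]
enqueue(60): queue = [34, 60]
dequeue(): queue = [60]
enqueue(6): queue = [60, 6]
dequeue(): queue = [6]
dequeue(): queue = []
enqueue(2): queue = [2]
enqueue(93): queue = [2, 93]

Answer: 2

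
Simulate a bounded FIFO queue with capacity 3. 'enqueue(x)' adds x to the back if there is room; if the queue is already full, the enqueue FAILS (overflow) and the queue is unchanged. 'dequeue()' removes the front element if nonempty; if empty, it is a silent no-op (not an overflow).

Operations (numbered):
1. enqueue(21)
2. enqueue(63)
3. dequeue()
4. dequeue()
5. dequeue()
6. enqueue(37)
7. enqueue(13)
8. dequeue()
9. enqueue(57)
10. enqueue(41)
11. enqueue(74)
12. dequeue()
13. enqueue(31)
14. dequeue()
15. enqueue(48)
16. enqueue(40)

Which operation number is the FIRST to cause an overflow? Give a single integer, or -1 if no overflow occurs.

1. enqueue(21): size=1
2. enqueue(63): size=2
3. dequeue(): size=1
4. dequeue(): size=0
5. dequeue(): empty, no-op, size=0
6. enqueue(37): size=1
7. enqueue(13): size=2
8. dequeue(): size=1
9. enqueue(57): size=2
10. enqueue(41): size=3
11. enqueue(74): size=3=cap → OVERFLOW (fail)
12. dequeue(): size=2
13. enqueue(31): size=3
14. dequeue(): size=2
15. enqueue(48): size=3
16. enqueue(40): size=3=cap → OVERFLOW (fail)

Answer: 11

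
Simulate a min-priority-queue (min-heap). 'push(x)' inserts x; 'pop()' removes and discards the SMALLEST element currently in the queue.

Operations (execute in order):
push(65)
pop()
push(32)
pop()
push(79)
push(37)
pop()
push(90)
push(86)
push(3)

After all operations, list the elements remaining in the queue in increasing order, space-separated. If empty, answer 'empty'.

Answer: 3 79 86 90

Derivation:
push(65): heap contents = [65]
pop() → 65: heap contents = []
push(32): heap contents = [32]
pop() → 32: heap contents = []
push(79): heap contents = [79]
push(37): heap contents = [37, 79]
pop() → 37: heap contents = [79]
push(90): heap contents = [79, 90]
push(86): heap contents = [79, 86, 90]
push(3): heap contents = [3, 79, 86, 90]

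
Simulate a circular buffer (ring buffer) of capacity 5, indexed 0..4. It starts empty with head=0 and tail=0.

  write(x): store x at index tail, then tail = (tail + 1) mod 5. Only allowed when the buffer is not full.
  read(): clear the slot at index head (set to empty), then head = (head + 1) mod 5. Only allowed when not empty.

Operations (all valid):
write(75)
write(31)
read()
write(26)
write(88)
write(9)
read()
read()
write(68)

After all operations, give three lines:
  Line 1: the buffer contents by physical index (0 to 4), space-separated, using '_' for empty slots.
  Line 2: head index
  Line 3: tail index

Answer: 68 _ _ 88 9
3
1

Derivation:
write(75): buf=[75 _ _ _ _], head=0, tail=1, size=1
write(31): buf=[75 31 _ _ _], head=0, tail=2, size=2
read(): buf=[_ 31 _ _ _], head=1, tail=2, size=1
write(26): buf=[_ 31 26 _ _], head=1, tail=3, size=2
write(88): buf=[_ 31 26 88 _], head=1, tail=4, size=3
write(9): buf=[_ 31 26 88 9], head=1, tail=0, size=4
read(): buf=[_ _ 26 88 9], head=2, tail=0, size=3
read(): buf=[_ _ _ 88 9], head=3, tail=0, size=2
write(68): buf=[68 _ _ 88 9], head=3, tail=1, size=3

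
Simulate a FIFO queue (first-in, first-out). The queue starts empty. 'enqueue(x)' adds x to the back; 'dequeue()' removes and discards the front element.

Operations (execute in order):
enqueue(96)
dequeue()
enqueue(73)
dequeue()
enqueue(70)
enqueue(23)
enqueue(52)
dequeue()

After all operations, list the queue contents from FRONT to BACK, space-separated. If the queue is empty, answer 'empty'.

Answer: 23 52

Derivation:
enqueue(96): [96]
dequeue(): []
enqueue(73): [73]
dequeue(): []
enqueue(70): [70]
enqueue(23): [70, 23]
enqueue(52): [70, 23, 52]
dequeue(): [23, 52]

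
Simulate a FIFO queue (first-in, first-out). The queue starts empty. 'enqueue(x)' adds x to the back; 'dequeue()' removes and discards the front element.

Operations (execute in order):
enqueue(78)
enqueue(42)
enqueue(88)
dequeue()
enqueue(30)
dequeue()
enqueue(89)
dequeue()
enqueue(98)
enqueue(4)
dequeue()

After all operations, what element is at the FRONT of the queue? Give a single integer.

enqueue(78): queue = [78]
enqueue(42): queue = [78, 42]
enqueue(88): queue = [78, 42, 88]
dequeue(): queue = [42, 88]
enqueue(30): queue = [42, 88, 30]
dequeue(): queue = [88, 30]
enqueue(89): queue = [88, 30, 89]
dequeue(): queue = [30, 89]
enqueue(98): queue = [30, 89, 98]
enqueue(4): queue = [30, 89, 98, 4]
dequeue(): queue = [89, 98, 4]

Answer: 89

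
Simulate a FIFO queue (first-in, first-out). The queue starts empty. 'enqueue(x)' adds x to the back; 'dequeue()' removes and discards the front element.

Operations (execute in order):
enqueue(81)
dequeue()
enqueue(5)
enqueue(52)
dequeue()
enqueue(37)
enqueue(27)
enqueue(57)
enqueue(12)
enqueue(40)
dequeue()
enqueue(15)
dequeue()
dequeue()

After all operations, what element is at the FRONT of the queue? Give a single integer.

enqueue(81): queue = [81]
dequeue(): queue = []
enqueue(5): queue = [5]
enqueue(52): queue = [5, 52]
dequeue(): queue = [52]
enqueue(37): queue = [52, 37]
enqueue(27): queue = [52, 37, 27]
enqueue(57): queue = [52, 37, 27, 57]
enqueue(12): queue = [52, 37, 27, 57, 12]
enqueue(40): queue = [52, 37, 27, 57, 12, 40]
dequeue(): queue = [37, 27, 57, 12, 40]
enqueue(15): queue = [37, 27, 57, 12, 40, 15]
dequeue(): queue = [27, 57, 12, 40, 15]
dequeue(): queue = [57, 12, 40, 15]

Answer: 57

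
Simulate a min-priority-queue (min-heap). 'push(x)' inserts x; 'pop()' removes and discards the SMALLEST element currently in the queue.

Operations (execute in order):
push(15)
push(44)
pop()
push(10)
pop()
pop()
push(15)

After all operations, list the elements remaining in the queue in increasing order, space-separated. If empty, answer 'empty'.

Answer: 15

Derivation:
push(15): heap contents = [15]
push(44): heap contents = [15, 44]
pop() → 15: heap contents = [44]
push(10): heap contents = [10, 44]
pop() → 10: heap contents = [44]
pop() → 44: heap contents = []
push(15): heap contents = [15]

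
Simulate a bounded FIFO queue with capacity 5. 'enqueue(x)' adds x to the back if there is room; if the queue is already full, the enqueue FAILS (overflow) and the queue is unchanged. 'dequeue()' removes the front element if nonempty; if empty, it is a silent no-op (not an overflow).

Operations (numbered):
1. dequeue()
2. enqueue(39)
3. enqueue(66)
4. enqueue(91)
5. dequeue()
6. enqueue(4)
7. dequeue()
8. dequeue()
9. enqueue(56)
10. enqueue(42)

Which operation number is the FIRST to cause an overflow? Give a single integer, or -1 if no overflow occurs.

Answer: -1

Derivation:
1. dequeue(): empty, no-op, size=0
2. enqueue(39): size=1
3. enqueue(66): size=2
4. enqueue(91): size=3
5. dequeue(): size=2
6. enqueue(4): size=3
7. dequeue(): size=2
8. dequeue(): size=1
9. enqueue(56): size=2
10. enqueue(42): size=3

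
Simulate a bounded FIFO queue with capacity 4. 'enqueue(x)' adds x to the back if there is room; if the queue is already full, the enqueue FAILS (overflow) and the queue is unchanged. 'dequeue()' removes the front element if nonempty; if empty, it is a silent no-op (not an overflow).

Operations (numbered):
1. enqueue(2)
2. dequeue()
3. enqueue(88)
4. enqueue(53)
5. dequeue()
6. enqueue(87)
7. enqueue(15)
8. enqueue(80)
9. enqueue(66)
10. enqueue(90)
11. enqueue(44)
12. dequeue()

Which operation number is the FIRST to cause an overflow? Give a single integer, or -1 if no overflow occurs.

1. enqueue(2): size=1
2. dequeue(): size=0
3. enqueue(88): size=1
4. enqueue(53): size=2
5. dequeue(): size=1
6. enqueue(87): size=2
7. enqueue(15): size=3
8. enqueue(80): size=4
9. enqueue(66): size=4=cap → OVERFLOW (fail)
10. enqueue(90): size=4=cap → OVERFLOW (fail)
11. enqueue(44): size=4=cap → OVERFLOW (fail)
12. dequeue(): size=3

Answer: 9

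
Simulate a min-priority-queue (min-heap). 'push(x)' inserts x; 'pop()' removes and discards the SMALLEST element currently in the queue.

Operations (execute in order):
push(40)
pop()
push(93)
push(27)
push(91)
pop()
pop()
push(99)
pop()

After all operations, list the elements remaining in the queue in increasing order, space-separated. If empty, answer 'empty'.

push(40): heap contents = [40]
pop() → 40: heap contents = []
push(93): heap contents = [93]
push(27): heap contents = [27, 93]
push(91): heap contents = [27, 91, 93]
pop() → 27: heap contents = [91, 93]
pop() → 91: heap contents = [93]
push(99): heap contents = [93, 99]
pop() → 93: heap contents = [99]

Answer: 99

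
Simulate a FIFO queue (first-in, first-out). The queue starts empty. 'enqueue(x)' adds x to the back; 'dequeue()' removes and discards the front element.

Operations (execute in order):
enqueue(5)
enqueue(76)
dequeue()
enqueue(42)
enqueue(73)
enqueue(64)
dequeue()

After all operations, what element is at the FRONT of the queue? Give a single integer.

Answer: 42

Derivation:
enqueue(5): queue = [5]
enqueue(76): queue = [5, 76]
dequeue(): queue = [76]
enqueue(42): queue = [76, 42]
enqueue(73): queue = [76, 42, 73]
enqueue(64): queue = [76, 42, 73, 64]
dequeue(): queue = [42, 73, 64]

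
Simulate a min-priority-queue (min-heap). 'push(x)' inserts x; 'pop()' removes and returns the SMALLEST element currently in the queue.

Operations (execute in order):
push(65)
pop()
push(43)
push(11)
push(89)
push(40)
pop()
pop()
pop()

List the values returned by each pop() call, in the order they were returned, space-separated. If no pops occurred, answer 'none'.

push(65): heap contents = [65]
pop() → 65: heap contents = []
push(43): heap contents = [43]
push(11): heap contents = [11, 43]
push(89): heap contents = [11, 43, 89]
push(40): heap contents = [11, 40, 43, 89]
pop() → 11: heap contents = [40, 43, 89]
pop() → 40: heap contents = [43, 89]
pop() → 43: heap contents = [89]

Answer: 65 11 40 43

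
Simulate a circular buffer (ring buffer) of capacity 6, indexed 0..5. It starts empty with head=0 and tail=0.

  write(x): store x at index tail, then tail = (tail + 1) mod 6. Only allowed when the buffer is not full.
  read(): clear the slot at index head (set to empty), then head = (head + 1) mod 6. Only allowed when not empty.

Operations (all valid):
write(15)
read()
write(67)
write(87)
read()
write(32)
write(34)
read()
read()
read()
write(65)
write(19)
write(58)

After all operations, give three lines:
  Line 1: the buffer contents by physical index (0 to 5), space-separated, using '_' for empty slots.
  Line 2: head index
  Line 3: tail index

Answer: 19 58 _ _ _ 65
5
2

Derivation:
write(15): buf=[15 _ _ _ _ _], head=0, tail=1, size=1
read(): buf=[_ _ _ _ _ _], head=1, tail=1, size=0
write(67): buf=[_ 67 _ _ _ _], head=1, tail=2, size=1
write(87): buf=[_ 67 87 _ _ _], head=1, tail=3, size=2
read(): buf=[_ _ 87 _ _ _], head=2, tail=3, size=1
write(32): buf=[_ _ 87 32 _ _], head=2, tail=4, size=2
write(34): buf=[_ _ 87 32 34 _], head=2, tail=5, size=3
read(): buf=[_ _ _ 32 34 _], head=3, tail=5, size=2
read(): buf=[_ _ _ _ 34 _], head=4, tail=5, size=1
read(): buf=[_ _ _ _ _ _], head=5, tail=5, size=0
write(65): buf=[_ _ _ _ _ 65], head=5, tail=0, size=1
write(19): buf=[19 _ _ _ _ 65], head=5, tail=1, size=2
write(58): buf=[19 58 _ _ _ 65], head=5, tail=2, size=3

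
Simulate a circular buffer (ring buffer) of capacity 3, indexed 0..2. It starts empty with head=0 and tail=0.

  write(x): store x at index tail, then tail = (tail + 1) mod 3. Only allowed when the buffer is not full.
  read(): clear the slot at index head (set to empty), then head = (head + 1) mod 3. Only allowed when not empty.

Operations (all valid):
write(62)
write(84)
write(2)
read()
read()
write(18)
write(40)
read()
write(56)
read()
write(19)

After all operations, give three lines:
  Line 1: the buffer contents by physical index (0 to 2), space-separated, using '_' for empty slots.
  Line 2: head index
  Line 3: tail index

Answer: 19 40 56
1
1

Derivation:
write(62): buf=[62 _ _], head=0, tail=1, size=1
write(84): buf=[62 84 _], head=0, tail=2, size=2
write(2): buf=[62 84 2], head=0, tail=0, size=3
read(): buf=[_ 84 2], head=1, tail=0, size=2
read(): buf=[_ _ 2], head=2, tail=0, size=1
write(18): buf=[18 _ 2], head=2, tail=1, size=2
write(40): buf=[18 40 2], head=2, tail=2, size=3
read(): buf=[18 40 _], head=0, tail=2, size=2
write(56): buf=[18 40 56], head=0, tail=0, size=3
read(): buf=[_ 40 56], head=1, tail=0, size=2
write(19): buf=[19 40 56], head=1, tail=1, size=3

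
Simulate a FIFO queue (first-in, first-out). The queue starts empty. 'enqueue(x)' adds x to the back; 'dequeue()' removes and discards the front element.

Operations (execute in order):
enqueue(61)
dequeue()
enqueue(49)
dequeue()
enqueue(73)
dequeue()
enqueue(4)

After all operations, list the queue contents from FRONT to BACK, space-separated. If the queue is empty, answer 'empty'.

Answer: 4

Derivation:
enqueue(61): [61]
dequeue(): []
enqueue(49): [49]
dequeue(): []
enqueue(73): [73]
dequeue(): []
enqueue(4): [4]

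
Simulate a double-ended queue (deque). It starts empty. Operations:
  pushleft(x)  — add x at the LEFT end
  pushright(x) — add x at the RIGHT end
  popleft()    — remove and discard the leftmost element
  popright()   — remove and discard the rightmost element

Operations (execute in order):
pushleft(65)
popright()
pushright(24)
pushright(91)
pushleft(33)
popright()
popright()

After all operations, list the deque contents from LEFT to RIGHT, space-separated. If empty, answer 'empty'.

pushleft(65): [65]
popright(): []
pushright(24): [24]
pushright(91): [24, 91]
pushleft(33): [33, 24, 91]
popright(): [33, 24]
popright(): [33]

Answer: 33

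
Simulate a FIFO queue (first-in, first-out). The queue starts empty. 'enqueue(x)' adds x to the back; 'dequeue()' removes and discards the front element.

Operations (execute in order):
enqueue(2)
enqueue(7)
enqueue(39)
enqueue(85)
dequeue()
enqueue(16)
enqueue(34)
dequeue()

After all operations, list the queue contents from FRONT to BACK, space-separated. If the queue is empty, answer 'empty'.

enqueue(2): [2]
enqueue(7): [2, 7]
enqueue(39): [2, 7, 39]
enqueue(85): [2, 7, 39, 85]
dequeue(): [7, 39, 85]
enqueue(16): [7, 39, 85, 16]
enqueue(34): [7, 39, 85, 16, 34]
dequeue(): [39, 85, 16, 34]

Answer: 39 85 16 34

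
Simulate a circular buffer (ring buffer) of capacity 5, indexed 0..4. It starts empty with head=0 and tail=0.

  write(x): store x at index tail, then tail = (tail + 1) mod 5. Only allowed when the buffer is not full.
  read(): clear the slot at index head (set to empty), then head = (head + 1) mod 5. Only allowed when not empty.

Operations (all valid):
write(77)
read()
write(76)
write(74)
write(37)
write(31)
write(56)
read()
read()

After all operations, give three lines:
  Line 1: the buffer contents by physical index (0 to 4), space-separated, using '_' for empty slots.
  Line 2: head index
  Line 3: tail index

write(77): buf=[77 _ _ _ _], head=0, tail=1, size=1
read(): buf=[_ _ _ _ _], head=1, tail=1, size=0
write(76): buf=[_ 76 _ _ _], head=1, tail=2, size=1
write(74): buf=[_ 76 74 _ _], head=1, tail=3, size=2
write(37): buf=[_ 76 74 37 _], head=1, tail=4, size=3
write(31): buf=[_ 76 74 37 31], head=1, tail=0, size=4
write(56): buf=[56 76 74 37 31], head=1, tail=1, size=5
read(): buf=[56 _ 74 37 31], head=2, tail=1, size=4
read(): buf=[56 _ _ 37 31], head=3, tail=1, size=3

Answer: 56 _ _ 37 31
3
1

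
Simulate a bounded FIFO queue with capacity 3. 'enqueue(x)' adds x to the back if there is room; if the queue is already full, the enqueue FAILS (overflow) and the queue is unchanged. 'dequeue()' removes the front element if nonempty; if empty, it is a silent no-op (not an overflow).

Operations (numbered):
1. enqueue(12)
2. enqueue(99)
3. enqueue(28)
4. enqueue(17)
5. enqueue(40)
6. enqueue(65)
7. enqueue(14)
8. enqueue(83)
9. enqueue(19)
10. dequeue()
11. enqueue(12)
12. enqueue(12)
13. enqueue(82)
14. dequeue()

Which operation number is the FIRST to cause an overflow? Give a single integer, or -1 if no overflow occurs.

Answer: 4

Derivation:
1. enqueue(12): size=1
2. enqueue(99): size=2
3. enqueue(28): size=3
4. enqueue(17): size=3=cap → OVERFLOW (fail)
5. enqueue(40): size=3=cap → OVERFLOW (fail)
6. enqueue(65): size=3=cap → OVERFLOW (fail)
7. enqueue(14): size=3=cap → OVERFLOW (fail)
8. enqueue(83): size=3=cap → OVERFLOW (fail)
9. enqueue(19): size=3=cap → OVERFLOW (fail)
10. dequeue(): size=2
11. enqueue(12): size=3
12. enqueue(12): size=3=cap → OVERFLOW (fail)
13. enqueue(82): size=3=cap → OVERFLOW (fail)
14. dequeue(): size=2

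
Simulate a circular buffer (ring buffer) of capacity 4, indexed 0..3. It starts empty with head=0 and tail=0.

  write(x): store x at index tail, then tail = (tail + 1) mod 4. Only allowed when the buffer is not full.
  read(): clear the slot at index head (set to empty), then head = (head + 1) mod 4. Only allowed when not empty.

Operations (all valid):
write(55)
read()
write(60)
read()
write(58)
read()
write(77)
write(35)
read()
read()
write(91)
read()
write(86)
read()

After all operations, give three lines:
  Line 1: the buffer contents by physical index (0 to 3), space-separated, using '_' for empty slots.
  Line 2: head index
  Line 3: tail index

Answer: _ _ _ _
3
3

Derivation:
write(55): buf=[55 _ _ _], head=0, tail=1, size=1
read(): buf=[_ _ _ _], head=1, tail=1, size=0
write(60): buf=[_ 60 _ _], head=1, tail=2, size=1
read(): buf=[_ _ _ _], head=2, tail=2, size=0
write(58): buf=[_ _ 58 _], head=2, tail=3, size=1
read(): buf=[_ _ _ _], head=3, tail=3, size=0
write(77): buf=[_ _ _ 77], head=3, tail=0, size=1
write(35): buf=[35 _ _ 77], head=3, tail=1, size=2
read(): buf=[35 _ _ _], head=0, tail=1, size=1
read(): buf=[_ _ _ _], head=1, tail=1, size=0
write(91): buf=[_ 91 _ _], head=1, tail=2, size=1
read(): buf=[_ _ _ _], head=2, tail=2, size=0
write(86): buf=[_ _ 86 _], head=2, tail=3, size=1
read(): buf=[_ _ _ _], head=3, tail=3, size=0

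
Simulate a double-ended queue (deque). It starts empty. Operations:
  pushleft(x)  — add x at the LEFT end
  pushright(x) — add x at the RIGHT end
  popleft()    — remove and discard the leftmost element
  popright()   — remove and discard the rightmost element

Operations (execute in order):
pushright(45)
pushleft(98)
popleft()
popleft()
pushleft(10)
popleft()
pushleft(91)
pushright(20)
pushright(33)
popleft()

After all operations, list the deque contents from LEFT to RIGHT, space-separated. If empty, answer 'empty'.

pushright(45): [45]
pushleft(98): [98, 45]
popleft(): [45]
popleft(): []
pushleft(10): [10]
popleft(): []
pushleft(91): [91]
pushright(20): [91, 20]
pushright(33): [91, 20, 33]
popleft(): [20, 33]

Answer: 20 33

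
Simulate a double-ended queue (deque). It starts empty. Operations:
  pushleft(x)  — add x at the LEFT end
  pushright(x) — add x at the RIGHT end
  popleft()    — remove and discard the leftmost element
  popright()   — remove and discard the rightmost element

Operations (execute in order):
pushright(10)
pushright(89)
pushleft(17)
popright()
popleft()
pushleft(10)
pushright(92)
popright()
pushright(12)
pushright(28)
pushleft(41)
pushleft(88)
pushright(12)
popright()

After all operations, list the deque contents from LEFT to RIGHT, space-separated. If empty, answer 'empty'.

pushright(10): [10]
pushright(89): [10, 89]
pushleft(17): [17, 10, 89]
popright(): [17, 10]
popleft(): [10]
pushleft(10): [10, 10]
pushright(92): [10, 10, 92]
popright(): [10, 10]
pushright(12): [10, 10, 12]
pushright(28): [10, 10, 12, 28]
pushleft(41): [41, 10, 10, 12, 28]
pushleft(88): [88, 41, 10, 10, 12, 28]
pushright(12): [88, 41, 10, 10, 12, 28, 12]
popright(): [88, 41, 10, 10, 12, 28]

Answer: 88 41 10 10 12 28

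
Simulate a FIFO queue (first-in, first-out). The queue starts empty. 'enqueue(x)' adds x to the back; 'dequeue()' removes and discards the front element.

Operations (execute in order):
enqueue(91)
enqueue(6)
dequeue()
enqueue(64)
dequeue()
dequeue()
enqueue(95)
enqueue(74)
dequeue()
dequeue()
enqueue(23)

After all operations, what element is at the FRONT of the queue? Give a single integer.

enqueue(91): queue = [91]
enqueue(6): queue = [91, 6]
dequeue(): queue = [6]
enqueue(64): queue = [6, 64]
dequeue(): queue = [64]
dequeue(): queue = []
enqueue(95): queue = [95]
enqueue(74): queue = [95, 74]
dequeue(): queue = [74]
dequeue(): queue = []
enqueue(23): queue = [23]

Answer: 23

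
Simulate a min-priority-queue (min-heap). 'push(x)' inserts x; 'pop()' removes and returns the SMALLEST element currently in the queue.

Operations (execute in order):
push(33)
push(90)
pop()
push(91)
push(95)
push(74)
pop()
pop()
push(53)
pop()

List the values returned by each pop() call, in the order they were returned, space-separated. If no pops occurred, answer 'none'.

Answer: 33 74 90 53

Derivation:
push(33): heap contents = [33]
push(90): heap contents = [33, 90]
pop() → 33: heap contents = [90]
push(91): heap contents = [90, 91]
push(95): heap contents = [90, 91, 95]
push(74): heap contents = [74, 90, 91, 95]
pop() → 74: heap contents = [90, 91, 95]
pop() → 90: heap contents = [91, 95]
push(53): heap contents = [53, 91, 95]
pop() → 53: heap contents = [91, 95]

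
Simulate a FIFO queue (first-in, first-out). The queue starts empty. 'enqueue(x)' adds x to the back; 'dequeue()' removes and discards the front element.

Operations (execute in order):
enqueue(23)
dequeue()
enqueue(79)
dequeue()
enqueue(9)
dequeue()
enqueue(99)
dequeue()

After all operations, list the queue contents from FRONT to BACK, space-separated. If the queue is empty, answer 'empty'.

Answer: empty

Derivation:
enqueue(23): [23]
dequeue(): []
enqueue(79): [79]
dequeue(): []
enqueue(9): [9]
dequeue(): []
enqueue(99): [99]
dequeue(): []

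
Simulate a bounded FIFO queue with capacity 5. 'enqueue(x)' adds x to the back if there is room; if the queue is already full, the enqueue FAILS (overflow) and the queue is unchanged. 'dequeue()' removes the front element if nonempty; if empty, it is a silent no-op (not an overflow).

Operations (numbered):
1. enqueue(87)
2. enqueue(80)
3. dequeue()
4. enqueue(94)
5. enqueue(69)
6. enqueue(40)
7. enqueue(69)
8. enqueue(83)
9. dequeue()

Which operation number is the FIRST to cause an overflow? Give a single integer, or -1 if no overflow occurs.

1. enqueue(87): size=1
2. enqueue(80): size=2
3. dequeue(): size=1
4. enqueue(94): size=2
5. enqueue(69): size=3
6. enqueue(40): size=4
7. enqueue(69): size=5
8. enqueue(83): size=5=cap → OVERFLOW (fail)
9. dequeue(): size=4

Answer: 8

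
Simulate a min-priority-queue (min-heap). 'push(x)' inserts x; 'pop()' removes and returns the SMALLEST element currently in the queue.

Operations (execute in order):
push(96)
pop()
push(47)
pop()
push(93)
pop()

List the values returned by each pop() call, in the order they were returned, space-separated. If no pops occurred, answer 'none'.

Answer: 96 47 93

Derivation:
push(96): heap contents = [96]
pop() → 96: heap contents = []
push(47): heap contents = [47]
pop() → 47: heap contents = []
push(93): heap contents = [93]
pop() → 93: heap contents = []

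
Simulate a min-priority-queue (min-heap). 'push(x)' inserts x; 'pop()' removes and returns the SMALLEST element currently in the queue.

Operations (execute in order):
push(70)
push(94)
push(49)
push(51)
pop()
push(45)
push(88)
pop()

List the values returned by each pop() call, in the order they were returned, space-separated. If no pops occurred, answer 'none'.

Answer: 49 45

Derivation:
push(70): heap contents = [70]
push(94): heap contents = [70, 94]
push(49): heap contents = [49, 70, 94]
push(51): heap contents = [49, 51, 70, 94]
pop() → 49: heap contents = [51, 70, 94]
push(45): heap contents = [45, 51, 70, 94]
push(88): heap contents = [45, 51, 70, 88, 94]
pop() → 45: heap contents = [51, 70, 88, 94]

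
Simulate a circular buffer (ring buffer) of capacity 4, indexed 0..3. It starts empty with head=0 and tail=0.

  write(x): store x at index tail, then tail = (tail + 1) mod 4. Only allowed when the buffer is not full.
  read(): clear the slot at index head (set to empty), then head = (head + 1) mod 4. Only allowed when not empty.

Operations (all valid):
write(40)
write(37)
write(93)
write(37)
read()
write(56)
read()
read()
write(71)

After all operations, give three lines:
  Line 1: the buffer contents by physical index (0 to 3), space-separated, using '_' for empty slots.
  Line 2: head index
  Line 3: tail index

Answer: 56 71 _ 37
3
2

Derivation:
write(40): buf=[40 _ _ _], head=0, tail=1, size=1
write(37): buf=[40 37 _ _], head=0, tail=2, size=2
write(93): buf=[40 37 93 _], head=0, tail=3, size=3
write(37): buf=[40 37 93 37], head=0, tail=0, size=4
read(): buf=[_ 37 93 37], head=1, tail=0, size=3
write(56): buf=[56 37 93 37], head=1, tail=1, size=4
read(): buf=[56 _ 93 37], head=2, tail=1, size=3
read(): buf=[56 _ _ 37], head=3, tail=1, size=2
write(71): buf=[56 71 _ 37], head=3, tail=2, size=3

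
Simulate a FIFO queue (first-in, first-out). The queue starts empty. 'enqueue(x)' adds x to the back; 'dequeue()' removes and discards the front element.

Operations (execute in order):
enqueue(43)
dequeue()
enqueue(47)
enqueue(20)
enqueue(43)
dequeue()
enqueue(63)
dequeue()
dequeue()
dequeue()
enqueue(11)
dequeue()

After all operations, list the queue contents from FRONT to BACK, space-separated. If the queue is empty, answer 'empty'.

enqueue(43): [43]
dequeue(): []
enqueue(47): [47]
enqueue(20): [47, 20]
enqueue(43): [47, 20, 43]
dequeue(): [20, 43]
enqueue(63): [20, 43, 63]
dequeue(): [43, 63]
dequeue(): [63]
dequeue(): []
enqueue(11): [11]
dequeue(): []

Answer: empty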